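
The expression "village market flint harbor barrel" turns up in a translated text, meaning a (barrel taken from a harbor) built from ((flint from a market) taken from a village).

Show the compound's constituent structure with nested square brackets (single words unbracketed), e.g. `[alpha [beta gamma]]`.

At the top level: head "barrel" (specifically "harbor barrel"); modifier "village market flint".
Inside "village market flint": head "flint" (specifically "market flint"), modifier "village".
Inside "market flint": head "flint", modifier "market".
Inside "harbor barrel": head "barrel", modifier "harbor".
Putting it together: [[village [market flint]] [harbor barrel]].

[[village [market flint]] [harbor barrel]]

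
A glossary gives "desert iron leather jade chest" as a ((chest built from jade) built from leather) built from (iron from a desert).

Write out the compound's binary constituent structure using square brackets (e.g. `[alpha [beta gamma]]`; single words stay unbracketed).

[[desert iron] [leather [jade chest]]]

The outermost head in the paraphrase is "chest" (specifically "leather jade chest"), modified by "desert iron".
Within "desert iron", the head is "iron" and the modifier is "desert".
Within "leather jade chest", the head is "chest" (specifically "jade chest") and the modifier is "leather".
Within "jade chest", the head is "chest" and the modifier is "jade".
So the structure is [[desert iron] [leather [jade chest]]].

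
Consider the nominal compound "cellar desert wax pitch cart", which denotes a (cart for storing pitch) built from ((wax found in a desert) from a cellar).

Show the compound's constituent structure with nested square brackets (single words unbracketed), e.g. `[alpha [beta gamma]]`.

Whole compound: head "cart" (specifically "pitch cart"), modifier "cellar desert wax".
Inside "cellar desert wax": head "wax" (specifically "desert wax"), modifier "cellar".
Inside "desert wax": head "wax", modifier "desert".
Inside "pitch cart": head "cart", modifier "pitch".
Assembled: [[cellar [desert wax]] [pitch cart]].

[[cellar [desert wax]] [pitch cart]]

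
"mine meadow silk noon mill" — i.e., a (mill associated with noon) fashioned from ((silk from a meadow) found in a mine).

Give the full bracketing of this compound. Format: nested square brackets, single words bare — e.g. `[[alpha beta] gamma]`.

[[mine [meadow silk]] [noon mill]]

Whole compound: head "mill" (specifically "noon mill"), modifier "mine meadow silk".
"mine meadow silk" → head "silk" (specifically "meadow silk"), modifier "mine".
"meadow silk" → head "silk", modifier "meadow".
"noon mill" → head "mill", modifier "noon".
Putting it together: [[mine [meadow silk]] [noon mill]].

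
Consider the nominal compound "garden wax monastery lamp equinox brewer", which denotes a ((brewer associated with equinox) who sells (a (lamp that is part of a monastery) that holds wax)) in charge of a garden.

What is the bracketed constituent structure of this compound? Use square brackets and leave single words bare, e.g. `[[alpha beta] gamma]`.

[garden [[wax [monastery lamp]] [equinox brewer]]]

Whole compound: head "brewer" (specifically "wax monastery lamp equinox brewer"), modifier "garden".
"wax monastery lamp equinox brewer" → head "brewer" (specifically "equinox brewer"), modifier "wax monastery lamp".
"wax monastery lamp" → head "lamp" (specifically "monastery lamp"), modifier "wax".
"monastery lamp" → head "lamp", modifier "monastery".
"equinox brewer" → head "brewer", modifier "equinox".
Putting it together: [garden [[wax [monastery lamp]] [equinox brewer]]].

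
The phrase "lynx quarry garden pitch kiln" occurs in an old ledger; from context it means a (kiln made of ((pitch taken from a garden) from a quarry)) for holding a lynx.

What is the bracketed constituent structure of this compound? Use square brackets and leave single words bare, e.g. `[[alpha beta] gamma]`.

The outermost head in the paraphrase is "kiln" (specifically "quarry garden pitch kiln"), modified by "lynx".
Inside "quarry garden pitch kiln": head "kiln", modifier "quarry garden pitch".
Inside "quarry garden pitch": head "pitch" (specifically "garden pitch"), modifier "quarry".
Inside "garden pitch": head "pitch", modifier "garden".
Assembled: [lynx [[quarry [garden pitch]] kiln]].

[lynx [[quarry [garden pitch]] kiln]]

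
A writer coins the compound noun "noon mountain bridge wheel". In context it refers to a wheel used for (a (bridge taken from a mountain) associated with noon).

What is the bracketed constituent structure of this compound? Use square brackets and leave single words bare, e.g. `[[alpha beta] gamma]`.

Whole compound: head "wheel", modifier "noon mountain bridge".
Inside "noon mountain bridge": head "bridge" (specifically "mountain bridge"), modifier "noon".
Inside "mountain bridge": head "bridge", modifier "mountain".
Putting it together: [[noon [mountain bridge]] wheel].

[[noon [mountain bridge]] wheel]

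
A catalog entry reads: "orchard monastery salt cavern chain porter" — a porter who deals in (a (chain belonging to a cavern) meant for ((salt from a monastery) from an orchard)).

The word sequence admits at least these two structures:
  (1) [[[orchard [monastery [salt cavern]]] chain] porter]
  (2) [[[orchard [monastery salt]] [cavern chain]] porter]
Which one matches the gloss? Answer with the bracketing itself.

[[[orchard [monastery salt]] [cavern chain]] porter]

The paraphrase's head is the "porter" part ("porter"); its modifier is "orchard monastery salt cavern chain".
That top-level split, carried through the inner groups, gives [[[orchard [monastery salt]] [cavern chain]] porter].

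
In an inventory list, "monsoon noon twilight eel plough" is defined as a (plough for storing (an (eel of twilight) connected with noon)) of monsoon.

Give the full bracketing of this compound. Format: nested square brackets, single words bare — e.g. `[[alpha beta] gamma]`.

Overall it is a kind of plough (specifically "noon twilight eel plough"); the modifier is "monsoon".
Inside "noon twilight eel plough": head "plough", modifier "noon twilight eel".
Inside "noon twilight eel": head "eel" (specifically "twilight eel"), modifier "noon".
Inside "twilight eel": head "eel", modifier "twilight".
So the structure is [monsoon [[noon [twilight eel]] plough]].

[monsoon [[noon [twilight eel]] plough]]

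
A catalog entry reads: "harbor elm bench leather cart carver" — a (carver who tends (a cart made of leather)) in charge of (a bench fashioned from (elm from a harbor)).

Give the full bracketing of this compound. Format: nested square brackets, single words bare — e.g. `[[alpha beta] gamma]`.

At the top level: head "carver" (specifically "leather cart carver"); modifier "harbor elm bench".
"harbor elm bench" → head "bench", modifier "harbor elm".
"harbor elm" → head "elm", modifier "harbor".
"leather cart carver" → head "carver", modifier "leather cart".
"leather cart" → head "cart", modifier "leather".
Putting it together: [[[harbor elm] bench] [[leather cart] carver]].

[[[harbor elm] bench] [[leather cart] carver]]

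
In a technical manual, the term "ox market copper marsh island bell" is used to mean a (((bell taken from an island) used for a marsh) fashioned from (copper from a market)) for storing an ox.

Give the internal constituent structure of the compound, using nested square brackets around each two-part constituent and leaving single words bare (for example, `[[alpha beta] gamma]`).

[ox [[market copper] [marsh [island bell]]]]

Overall it is a kind of bell (specifically "market copper marsh island bell"); the modifier is "ox".
Inside "market copper marsh island bell": head "bell" (specifically "marsh island bell"), modifier "market copper".
Inside "market copper": head "copper", modifier "market".
Inside "marsh island bell": head "bell" (specifically "island bell"), modifier "marsh".
Inside "island bell": head "bell", modifier "island".
Assembled: [ox [[market copper] [marsh [island bell]]]].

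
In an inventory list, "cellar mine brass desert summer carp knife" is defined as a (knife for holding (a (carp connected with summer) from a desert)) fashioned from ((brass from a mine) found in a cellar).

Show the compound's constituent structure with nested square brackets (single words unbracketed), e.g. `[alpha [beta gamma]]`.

Overall it is a kind of knife (specifically "desert summer carp knife"); the modifier is "cellar mine brass".
Inside "cellar mine brass": head "brass" (specifically "mine brass"), modifier "cellar".
Inside "mine brass": head "brass", modifier "mine".
Inside "desert summer carp knife": head "knife", modifier "desert summer carp".
Inside "desert summer carp": head "carp" (specifically "summer carp"), modifier "desert".
Inside "summer carp": head "carp", modifier "summer".
So the structure is [[cellar [mine brass]] [[desert [summer carp]] knife]].

[[cellar [mine brass]] [[desert [summer carp]] knife]]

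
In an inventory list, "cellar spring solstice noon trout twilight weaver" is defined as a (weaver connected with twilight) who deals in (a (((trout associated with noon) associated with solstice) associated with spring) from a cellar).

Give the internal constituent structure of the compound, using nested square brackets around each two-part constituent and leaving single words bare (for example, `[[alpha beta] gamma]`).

[[cellar [spring [solstice [noon trout]]]] [twilight weaver]]

Whole compound: head "weaver" (specifically "twilight weaver"), modifier "cellar spring solstice noon trout".
Inside "cellar spring solstice noon trout": head "trout" (specifically "spring solstice noon trout"), modifier "cellar".
Inside "spring solstice noon trout": head "trout" (specifically "solstice noon trout"), modifier "spring".
Inside "solstice noon trout": head "trout" (specifically "noon trout"), modifier "solstice".
Inside "noon trout": head "trout", modifier "noon".
Inside "twilight weaver": head "weaver", modifier "twilight".
Putting it together: [[cellar [spring [solstice [noon trout]]]] [twilight weaver]].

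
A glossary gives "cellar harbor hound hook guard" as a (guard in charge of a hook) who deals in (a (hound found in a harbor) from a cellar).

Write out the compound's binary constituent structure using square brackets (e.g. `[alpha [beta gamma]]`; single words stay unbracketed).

[[cellar [harbor hound]] [hook guard]]

Whole compound: head "guard" (specifically "hook guard"), modifier "cellar harbor hound".
Inside "cellar harbor hound": head "hound" (specifically "harbor hound"), modifier "cellar".
Inside "harbor hound": head "hound", modifier "harbor".
Inside "hook guard": head "guard", modifier "hook".
Assembled: [[cellar [harbor hound]] [hook guard]].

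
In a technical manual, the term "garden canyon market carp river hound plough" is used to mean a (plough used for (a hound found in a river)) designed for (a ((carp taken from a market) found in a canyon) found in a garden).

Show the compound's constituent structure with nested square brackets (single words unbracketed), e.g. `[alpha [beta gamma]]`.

Overall it is a kind of plough (specifically "river hound plough"); the modifier is "garden canyon market carp".
Within "garden canyon market carp", the head is "carp" (specifically "canyon market carp") and the modifier is "garden".
Within "canyon market carp", the head is "carp" (specifically "market carp") and the modifier is "canyon".
Within "market carp", the head is "carp" and the modifier is "market".
Within "river hound plough", the head is "plough" and the modifier is "river hound".
Within "river hound", the head is "hound" and the modifier is "river".
Assembled: [[garden [canyon [market carp]]] [[river hound] plough]].

[[garden [canyon [market carp]]] [[river hound] plough]]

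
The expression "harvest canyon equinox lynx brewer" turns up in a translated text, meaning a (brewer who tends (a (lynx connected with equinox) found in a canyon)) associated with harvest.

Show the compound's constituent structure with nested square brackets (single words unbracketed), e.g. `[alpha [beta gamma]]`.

Whole compound: head "brewer" (specifically "canyon equinox lynx brewer"), modifier "harvest".
Inside "canyon equinox lynx brewer": head "brewer", modifier "canyon equinox lynx".
Inside "canyon equinox lynx": head "lynx" (specifically "equinox lynx"), modifier "canyon".
Inside "equinox lynx": head "lynx", modifier "equinox".
Assembled: [harvest [[canyon [equinox lynx]] brewer]].

[harvest [[canyon [equinox lynx]] brewer]]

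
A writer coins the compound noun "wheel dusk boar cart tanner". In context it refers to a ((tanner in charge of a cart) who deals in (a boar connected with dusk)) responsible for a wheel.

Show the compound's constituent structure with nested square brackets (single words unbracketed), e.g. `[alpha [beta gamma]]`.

[wheel [[dusk boar] [cart tanner]]]

Whole compound: head "tanner" (specifically "dusk boar cart tanner"), modifier "wheel".
Within "dusk boar cart tanner", the head is "tanner" (specifically "cart tanner") and the modifier is "dusk boar".
Within "dusk boar", the head is "boar" and the modifier is "dusk".
Within "cart tanner", the head is "tanner" and the modifier is "cart".
Assembled: [wheel [[dusk boar] [cart tanner]]].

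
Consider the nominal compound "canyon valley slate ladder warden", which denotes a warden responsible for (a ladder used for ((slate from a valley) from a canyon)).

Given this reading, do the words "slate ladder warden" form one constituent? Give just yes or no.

The top-level split is [canyon valley slate ladder] [warden]; the full structure is [[[canyon [valley slate]] ladder] warden].
"slate ladder warden" straddles a constituent boundary, so it is not a single unit.

no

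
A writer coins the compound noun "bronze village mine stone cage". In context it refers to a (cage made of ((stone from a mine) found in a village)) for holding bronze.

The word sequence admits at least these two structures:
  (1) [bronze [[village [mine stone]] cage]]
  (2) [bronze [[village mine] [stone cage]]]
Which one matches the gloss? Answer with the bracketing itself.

[bronze [[village [mine stone]] cage]]

The paraphrase's head is the "cage" part ("village mine stone cage"); its modifier is "bronze".
That top-level split, carried through the inner groups, gives [bronze [[village [mine stone]] cage]].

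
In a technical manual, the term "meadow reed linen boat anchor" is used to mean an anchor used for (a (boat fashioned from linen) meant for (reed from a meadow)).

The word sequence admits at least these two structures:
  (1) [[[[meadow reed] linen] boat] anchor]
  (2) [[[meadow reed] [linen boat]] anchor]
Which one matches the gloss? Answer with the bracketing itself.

[[[meadow reed] [linen boat]] anchor]

The paraphrase's head is the "anchor" part ("anchor"); its modifier is "meadow reed linen boat".
That top-level split, carried through the inner groups, gives [[[meadow reed] [linen boat]] anchor].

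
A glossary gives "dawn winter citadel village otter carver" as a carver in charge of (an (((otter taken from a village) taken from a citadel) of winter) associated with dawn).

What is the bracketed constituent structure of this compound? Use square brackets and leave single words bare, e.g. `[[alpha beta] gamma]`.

Whole compound: head "carver", modifier "dawn winter citadel village otter".
Within "dawn winter citadel village otter", the head is "otter" (specifically "winter citadel village otter") and the modifier is "dawn".
Within "winter citadel village otter", the head is "otter" (specifically "citadel village otter") and the modifier is "winter".
Within "citadel village otter", the head is "otter" (specifically "village otter") and the modifier is "citadel".
Within "village otter", the head is "otter" and the modifier is "village".
So the structure is [[dawn [winter [citadel [village otter]]]] carver].

[[dawn [winter [citadel [village otter]]]] carver]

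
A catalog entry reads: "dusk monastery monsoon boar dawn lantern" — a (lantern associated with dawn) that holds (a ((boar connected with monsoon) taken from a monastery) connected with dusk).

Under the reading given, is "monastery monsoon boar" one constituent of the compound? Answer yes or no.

yes

The paraphrase groups the words so that "monastery monsoon boar" is one unit: it corresponds to a single parenthesized sub-phrase.
The full structure is [[dusk [monastery [monsoon boar]]] [dawn lantern]], in which [monastery monsoon boar] is a constituent.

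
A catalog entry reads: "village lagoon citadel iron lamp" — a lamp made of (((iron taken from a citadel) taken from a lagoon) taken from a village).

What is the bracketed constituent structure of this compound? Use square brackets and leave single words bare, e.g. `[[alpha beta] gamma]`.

[[village [lagoon [citadel iron]]] lamp]

The outermost head in the paraphrase is "lamp", modified by "village lagoon citadel iron".
Within "village lagoon citadel iron", the head is "iron" (specifically "lagoon citadel iron") and the modifier is "village".
Within "lagoon citadel iron", the head is "iron" (specifically "citadel iron") and the modifier is "lagoon".
Within "citadel iron", the head is "iron" and the modifier is "citadel".
Assembled: [[village [lagoon [citadel iron]]] lamp].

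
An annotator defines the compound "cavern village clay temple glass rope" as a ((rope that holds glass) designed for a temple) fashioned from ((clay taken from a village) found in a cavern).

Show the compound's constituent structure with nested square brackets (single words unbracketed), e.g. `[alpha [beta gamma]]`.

[[cavern [village clay]] [temple [glass rope]]]

The outermost head in the paraphrase is "rope" (specifically "temple glass rope"), modified by "cavern village clay".
Within "cavern village clay", the head is "clay" (specifically "village clay") and the modifier is "cavern".
Within "village clay", the head is "clay" and the modifier is "village".
Within "temple glass rope", the head is "rope" (specifically "glass rope") and the modifier is "temple".
Within "glass rope", the head is "rope" and the modifier is "glass".
Assembled: [[cavern [village clay]] [temple [glass rope]]].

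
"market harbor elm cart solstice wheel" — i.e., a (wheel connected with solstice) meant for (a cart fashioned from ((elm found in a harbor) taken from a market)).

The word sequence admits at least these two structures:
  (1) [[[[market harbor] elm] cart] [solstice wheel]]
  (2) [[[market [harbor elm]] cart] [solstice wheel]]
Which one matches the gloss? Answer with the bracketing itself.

The paraphrase's head is the "wheel" part ("solstice wheel"); its modifier is "market harbor elm cart".
That top-level split, carried through the inner groups, gives [[[market [harbor elm]] cart] [solstice wheel]].

[[[market [harbor elm]] cart] [solstice wheel]]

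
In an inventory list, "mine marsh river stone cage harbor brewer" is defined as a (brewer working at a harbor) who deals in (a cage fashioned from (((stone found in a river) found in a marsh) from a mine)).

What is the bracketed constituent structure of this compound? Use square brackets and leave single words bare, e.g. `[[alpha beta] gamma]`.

[[[mine [marsh [river stone]]] cage] [harbor brewer]]

The outermost head in the paraphrase is "brewer" (specifically "harbor brewer"), modified by "mine marsh river stone cage".
"mine marsh river stone cage" → head "cage", modifier "mine marsh river stone".
"mine marsh river stone" → head "stone" (specifically "marsh river stone"), modifier "mine".
"marsh river stone" → head "stone" (specifically "river stone"), modifier "marsh".
"river stone" → head "stone", modifier "river".
"harbor brewer" → head "brewer", modifier "harbor".
Putting it together: [[[mine [marsh [river stone]]] cage] [harbor brewer]].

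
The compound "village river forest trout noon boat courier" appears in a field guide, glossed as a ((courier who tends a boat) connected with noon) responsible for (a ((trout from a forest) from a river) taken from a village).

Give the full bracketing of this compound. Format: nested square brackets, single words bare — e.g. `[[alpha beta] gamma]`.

[[village [river [forest trout]]] [noon [boat courier]]]

At the top level: head "courier" (specifically "noon boat courier"); modifier "village river forest trout".
"village river forest trout" → head "trout" (specifically "river forest trout"), modifier "village".
"river forest trout" → head "trout" (specifically "forest trout"), modifier "river".
"forest trout" → head "trout", modifier "forest".
"noon boat courier" → head "courier" (specifically "boat courier"), modifier "noon".
"boat courier" → head "courier", modifier "boat".
So the structure is [[village [river [forest trout]]] [noon [boat courier]]].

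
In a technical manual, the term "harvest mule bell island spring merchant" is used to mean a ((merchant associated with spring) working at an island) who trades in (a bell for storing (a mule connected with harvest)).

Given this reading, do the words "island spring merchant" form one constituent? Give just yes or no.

yes

The paraphrase groups the words so that "island spring merchant" is one unit: it corresponds to a single parenthesized sub-phrase.
The full structure is [[[harvest mule] bell] [island [spring merchant]]], in which [island spring merchant] is a constituent.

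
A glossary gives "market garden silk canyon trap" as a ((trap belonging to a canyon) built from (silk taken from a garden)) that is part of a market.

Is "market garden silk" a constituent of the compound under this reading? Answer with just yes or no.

The top-level split is [market] [garden silk canyon trap]; the full structure is [market [[garden silk] [canyon trap]]].
"market garden silk" straddles a constituent boundary, so it is not a single unit.

no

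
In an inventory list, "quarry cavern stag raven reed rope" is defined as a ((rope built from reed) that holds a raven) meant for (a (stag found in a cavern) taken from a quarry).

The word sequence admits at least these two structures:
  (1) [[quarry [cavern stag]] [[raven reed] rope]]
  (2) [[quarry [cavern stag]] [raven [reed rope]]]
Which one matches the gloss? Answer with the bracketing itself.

The paraphrase's head is the "rope" part ("raven reed rope"); its modifier is "quarry cavern stag".
That top-level split, carried through the inner groups, gives [[quarry [cavern stag]] [raven [reed rope]]].

[[quarry [cavern stag]] [raven [reed rope]]]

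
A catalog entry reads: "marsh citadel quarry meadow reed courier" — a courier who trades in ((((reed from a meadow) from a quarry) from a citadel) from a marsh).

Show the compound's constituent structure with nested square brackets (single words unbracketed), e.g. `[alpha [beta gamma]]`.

At the top level: head "courier"; modifier "marsh citadel quarry meadow reed".
Inside "marsh citadel quarry meadow reed": head "reed" (specifically "citadel quarry meadow reed"), modifier "marsh".
Inside "citadel quarry meadow reed": head "reed" (specifically "quarry meadow reed"), modifier "citadel".
Inside "quarry meadow reed": head "reed" (specifically "meadow reed"), modifier "quarry".
Inside "meadow reed": head "reed", modifier "meadow".
So the structure is [[marsh [citadel [quarry [meadow reed]]]] courier].

[[marsh [citadel [quarry [meadow reed]]]] courier]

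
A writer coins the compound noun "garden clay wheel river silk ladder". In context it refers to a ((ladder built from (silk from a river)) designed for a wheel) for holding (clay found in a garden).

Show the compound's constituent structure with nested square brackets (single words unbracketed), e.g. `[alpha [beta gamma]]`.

At the top level: head "ladder" (specifically "wheel river silk ladder"); modifier "garden clay".
Within "garden clay", the head is "clay" and the modifier is "garden".
Within "wheel river silk ladder", the head is "ladder" (specifically "river silk ladder") and the modifier is "wheel".
Within "river silk ladder", the head is "ladder" and the modifier is "river silk".
Within "river silk", the head is "silk" and the modifier is "river".
Assembled: [[garden clay] [wheel [[river silk] ladder]]].

[[garden clay] [wheel [[river silk] ladder]]]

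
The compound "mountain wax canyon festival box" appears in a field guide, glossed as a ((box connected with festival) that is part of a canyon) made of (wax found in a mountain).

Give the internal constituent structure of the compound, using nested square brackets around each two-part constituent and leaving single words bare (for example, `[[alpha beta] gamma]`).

[[mountain wax] [canyon [festival box]]]

Overall it is a kind of box (specifically "canyon festival box"); the modifier is "mountain wax".
Within "mountain wax", the head is "wax" and the modifier is "mountain".
Within "canyon festival box", the head is "box" (specifically "festival box") and the modifier is "canyon".
Within "festival box", the head is "box" and the modifier is "festival".
Putting it together: [[mountain wax] [canyon [festival box]]].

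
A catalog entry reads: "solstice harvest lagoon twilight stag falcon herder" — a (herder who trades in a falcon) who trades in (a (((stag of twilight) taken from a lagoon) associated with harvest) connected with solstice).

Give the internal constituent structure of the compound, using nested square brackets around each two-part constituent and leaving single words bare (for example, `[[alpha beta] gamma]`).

Overall it is a kind of herder (specifically "falcon herder"); the modifier is "solstice harvest lagoon twilight stag".
Within "solstice harvest lagoon twilight stag", the head is "stag" (specifically "harvest lagoon twilight stag") and the modifier is "solstice".
Within "harvest lagoon twilight stag", the head is "stag" (specifically "lagoon twilight stag") and the modifier is "harvest".
Within "lagoon twilight stag", the head is "stag" (specifically "twilight stag") and the modifier is "lagoon".
Within "twilight stag", the head is "stag" and the modifier is "twilight".
Within "falcon herder", the head is "herder" and the modifier is "falcon".
So the structure is [[solstice [harvest [lagoon [twilight stag]]]] [falcon herder]].

[[solstice [harvest [lagoon [twilight stag]]]] [falcon herder]]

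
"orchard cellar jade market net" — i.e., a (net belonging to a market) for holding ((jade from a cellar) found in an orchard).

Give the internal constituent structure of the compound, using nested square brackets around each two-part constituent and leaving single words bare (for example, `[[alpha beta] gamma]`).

[[orchard [cellar jade]] [market net]]

The outermost head in the paraphrase is "net" (specifically "market net"), modified by "orchard cellar jade".
Within "orchard cellar jade", the head is "jade" (specifically "cellar jade") and the modifier is "orchard".
Within "cellar jade", the head is "jade" and the modifier is "cellar".
Within "market net", the head is "net" and the modifier is "market".
Putting it together: [[orchard [cellar jade]] [market net]].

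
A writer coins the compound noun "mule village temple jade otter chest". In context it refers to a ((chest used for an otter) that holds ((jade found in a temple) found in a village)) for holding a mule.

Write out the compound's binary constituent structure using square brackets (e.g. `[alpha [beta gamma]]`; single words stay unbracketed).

Overall it is a kind of chest (specifically "village temple jade otter chest"); the modifier is "mule".
"village temple jade otter chest" → head "chest" (specifically "otter chest"), modifier "village temple jade".
"village temple jade" → head "jade" (specifically "temple jade"), modifier "village".
"temple jade" → head "jade", modifier "temple".
"otter chest" → head "chest", modifier "otter".
So the structure is [mule [[village [temple jade]] [otter chest]]].

[mule [[village [temple jade]] [otter chest]]]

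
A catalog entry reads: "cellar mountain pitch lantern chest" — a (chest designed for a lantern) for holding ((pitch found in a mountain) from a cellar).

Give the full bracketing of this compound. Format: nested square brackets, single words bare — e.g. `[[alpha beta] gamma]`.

[[cellar [mountain pitch]] [lantern chest]]

Whole compound: head "chest" (specifically "lantern chest"), modifier "cellar mountain pitch".
"cellar mountain pitch" → head "pitch" (specifically "mountain pitch"), modifier "cellar".
"mountain pitch" → head "pitch", modifier "mountain".
"lantern chest" → head "chest", modifier "lantern".
Assembled: [[cellar [mountain pitch]] [lantern chest]].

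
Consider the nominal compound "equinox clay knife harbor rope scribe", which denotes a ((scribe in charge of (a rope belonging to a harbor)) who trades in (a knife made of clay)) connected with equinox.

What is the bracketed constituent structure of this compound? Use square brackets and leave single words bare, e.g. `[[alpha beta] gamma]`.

[equinox [[clay knife] [[harbor rope] scribe]]]

The outermost head in the paraphrase is "scribe" (specifically "clay knife harbor rope scribe"), modified by "equinox".
Inside "clay knife harbor rope scribe": head "scribe" (specifically "harbor rope scribe"), modifier "clay knife".
Inside "clay knife": head "knife", modifier "clay".
Inside "harbor rope scribe": head "scribe", modifier "harbor rope".
Inside "harbor rope": head "rope", modifier "harbor".
Putting it together: [equinox [[clay knife] [[harbor rope] scribe]]].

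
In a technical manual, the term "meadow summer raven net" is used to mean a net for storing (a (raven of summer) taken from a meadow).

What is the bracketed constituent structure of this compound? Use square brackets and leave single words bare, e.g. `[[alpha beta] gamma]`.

The outermost head in the paraphrase is "net", modified by "meadow summer raven".
Within "meadow summer raven", the head is "raven" (specifically "summer raven") and the modifier is "meadow".
Within "summer raven", the head is "raven" and the modifier is "summer".
Putting it together: [[meadow [summer raven]] net].

[[meadow [summer raven]] net]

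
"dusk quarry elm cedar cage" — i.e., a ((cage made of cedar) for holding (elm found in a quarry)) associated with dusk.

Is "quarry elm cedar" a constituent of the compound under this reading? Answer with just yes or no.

no

The top-level split is [dusk] [quarry elm cedar cage]; the full structure is [dusk [[quarry elm] [cedar cage]]].
"quarry elm cedar" straddles a constituent boundary, so it is not a single unit.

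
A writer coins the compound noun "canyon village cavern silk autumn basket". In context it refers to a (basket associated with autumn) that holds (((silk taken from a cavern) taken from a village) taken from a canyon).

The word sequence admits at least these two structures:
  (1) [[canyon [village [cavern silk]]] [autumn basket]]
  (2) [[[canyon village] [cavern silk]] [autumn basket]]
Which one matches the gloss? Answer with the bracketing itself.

[[canyon [village [cavern silk]]] [autumn basket]]

The paraphrase's head is the "basket" part ("autumn basket"); its modifier is "canyon village cavern silk".
That top-level split, carried through the inner groups, gives [[canyon [village [cavern silk]]] [autumn basket]].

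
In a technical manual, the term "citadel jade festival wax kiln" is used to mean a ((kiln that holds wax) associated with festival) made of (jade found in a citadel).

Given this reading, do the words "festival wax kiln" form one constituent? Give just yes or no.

The paraphrase groups the words so that "festival wax kiln" is one unit: it corresponds to a single parenthesized sub-phrase.
The full structure is [[citadel jade] [festival [wax kiln]]], in which [festival wax kiln] is a constituent.

yes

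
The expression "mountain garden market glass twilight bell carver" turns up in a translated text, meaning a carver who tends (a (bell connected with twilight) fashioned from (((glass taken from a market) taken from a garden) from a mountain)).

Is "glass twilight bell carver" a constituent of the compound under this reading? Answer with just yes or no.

no

The top-level split is [mountain garden market glass twilight bell] [carver]; the full structure is [[[mountain [garden [market glass]]] [twilight bell]] carver].
"glass twilight bell carver" straddles a constituent boundary, so it is not a single unit.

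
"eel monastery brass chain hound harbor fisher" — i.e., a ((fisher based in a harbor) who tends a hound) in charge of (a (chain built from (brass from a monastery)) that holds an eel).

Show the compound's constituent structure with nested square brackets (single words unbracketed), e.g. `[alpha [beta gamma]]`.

At the top level: head "fisher" (specifically "hound harbor fisher"); modifier "eel monastery brass chain".
Inside "eel monastery brass chain": head "chain" (specifically "monastery brass chain"), modifier "eel".
Inside "monastery brass chain": head "chain", modifier "monastery brass".
Inside "monastery brass": head "brass", modifier "monastery".
Inside "hound harbor fisher": head "fisher" (specifically "harbor fisher"), modifier "hound".
Inside "harbor fisher": head "fisher", modifier "harbor".
Assembled: [[eel [[monastery brass] chain]] [hound [harbor fisher]]].

[[eel [[monastery brass] chain]] [hound [harbor fisher]]]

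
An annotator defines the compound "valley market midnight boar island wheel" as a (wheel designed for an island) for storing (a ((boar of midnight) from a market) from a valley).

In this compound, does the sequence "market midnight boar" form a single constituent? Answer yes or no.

The paraphrase groups the words so that "market midnight boar" is one unit: it corresponds to a single parenthesized sub-phrase.
The full structure is [[valley [market [midnight boar]]] [island wheel]], in which [market midnight boar] is a constituent.

yes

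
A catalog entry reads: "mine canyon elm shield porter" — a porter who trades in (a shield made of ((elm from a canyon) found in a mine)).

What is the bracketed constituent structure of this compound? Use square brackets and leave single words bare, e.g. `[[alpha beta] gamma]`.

[[[mine [canyon elm]] shield] porter]

At the top level: head "porter"; modifier "mine canyon elm shield".
Inside "mine canyon elm shield": head "shield", modifier "mine canyon elm".
Inside "mine canyon elm": head "elm" (specifically "canyon elm"), modifier "mine".
Inside "canyon elm": head "elm", modifier "canyon".
So the structure is [[[mine [canyon elm]] shield] porter].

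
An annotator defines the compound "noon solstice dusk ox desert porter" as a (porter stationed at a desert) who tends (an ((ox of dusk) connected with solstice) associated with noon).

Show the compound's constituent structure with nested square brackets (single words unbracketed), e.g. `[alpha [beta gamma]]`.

[[noon [solstice [dusk ox]]] [desert porter]]

Overall it is a kind of porter (specifically "desert porter"); the modifier is "noon solstice dusk ox".
Within "noon solstice dusk ox", the head is "ox" (specifically "solstice dusk ox") and the modifier is "noon".
Within "solstice dusk ox", the head is "ox" (specifically "dusk ox") and the modifier is "solstice".
Within "dusk ox", the head is "ox" and the modifier is "dusk".
Within "desert porter", the head is "porter" and the modifier is "desert".
Assembled: [[noon [solstice [dusk ox]]] [desert porter]].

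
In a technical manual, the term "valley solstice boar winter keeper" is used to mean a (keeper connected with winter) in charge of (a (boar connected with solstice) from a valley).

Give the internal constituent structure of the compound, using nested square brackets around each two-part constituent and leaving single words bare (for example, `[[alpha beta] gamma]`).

[[valley [solstice boar]] [winter keeper]]

Overall it is a kind of keeper (specifically "winter keeper"); the modifier is "valley solstice boar".
"valley solstice boar" → head "boar" (specifically "solstice boar"), modifier "valley".
"solstice boar" → head "boar", modifier "solstice".
"winter keeper" → head "keeper", modifier "winter".
Putting it together: [[valley [solstice boar]] [winter keeper]].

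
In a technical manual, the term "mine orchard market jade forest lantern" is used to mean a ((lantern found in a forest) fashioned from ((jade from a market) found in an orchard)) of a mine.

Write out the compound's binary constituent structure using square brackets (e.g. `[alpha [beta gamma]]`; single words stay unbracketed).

[mine [[orchard [market jade]] [forest lantern]]]

Whole compound: head "lantern" (specifically "orchard market jade forest lantern"), modifier "mine".
Within "orchard market jade forest lantern", the head is "lantern" (specifically "forest lantern") and the modifier is "orchard market jade".
Within "orchard market jade", the head is "jade" (specifically "market jade") and the modifier is "orchard".
Within "market jade", the head is "jade" and the modifier is "market".
Within "forest lantern", the head is "lantern" and the modifier is "forest".
Assembled: [mine [[orchard [market jade]] [forest lantern]]].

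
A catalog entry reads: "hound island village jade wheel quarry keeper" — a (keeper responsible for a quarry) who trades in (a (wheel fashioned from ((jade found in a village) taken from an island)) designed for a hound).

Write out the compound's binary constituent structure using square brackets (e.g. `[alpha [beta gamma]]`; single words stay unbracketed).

Overall it is a kind of keeper (specifically "quarry keeper"); the modifier is "hound island village jade wheel".
Within "hound island village jade wheel", the head is "wheel" (specifically "island village jade wheel") and the modifier is "hound".
Within "island village jade wheel", the head is "wheel" and the modifier is "island village jade".
Within "island village jade", the head is "jade" (specifically "village jade") and the modifier is "island".
Within "village jade", the head is "jade" and the modifier is "village".
Within "quarry keeper", the head is "keeper" and the modifier is "quarry".
Assembled: [[hound [[island [village jade]] wheel]] [quarry keeper]].

[[hound [[island [village jade]] wheel]] [quarry keeper]]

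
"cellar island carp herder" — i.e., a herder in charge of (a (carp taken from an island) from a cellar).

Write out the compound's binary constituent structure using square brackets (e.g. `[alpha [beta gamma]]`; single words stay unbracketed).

[[cellar [island carp]] herder]

Whole compound: head "herder", modifier "cellar island carp".
Inside "cellar island carp": head "carp" (specifically "island carp"), modifier "cellar".
Inside "island carp": head "carp", modifier "island".
Putting it together: [[cellar [island carp]] herder].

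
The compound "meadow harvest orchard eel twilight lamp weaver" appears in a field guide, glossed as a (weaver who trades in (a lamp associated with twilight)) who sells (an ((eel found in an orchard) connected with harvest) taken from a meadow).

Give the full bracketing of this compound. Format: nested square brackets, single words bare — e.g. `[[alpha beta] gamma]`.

Whole compound: head "weaver" (specifically "twilight lamp weaver"), modifier "meadow harvest orchard eel".
Inside "meadow harvest orchard eel": head "eel" (specifically "harvest orchard eel"), modifier "meadow".
Inside "harvest orchard eel": head "eel" (specifically "orchard eel"), modifier "harvest".
Inside "orchard eel": head "eel", modifier "orchard".
Inside "twilight lamp weaver": head "weaver", modifier "twilight lamp".
Inside "twilight lamp": head "lamp", modifier "twilight".
Putting it together: [[meadow [harvest [orchard eel]]] [[twilight lamp] weaver]].

[[meadow [harvest [orchard eel]]] [[twilight lamp] weaver]]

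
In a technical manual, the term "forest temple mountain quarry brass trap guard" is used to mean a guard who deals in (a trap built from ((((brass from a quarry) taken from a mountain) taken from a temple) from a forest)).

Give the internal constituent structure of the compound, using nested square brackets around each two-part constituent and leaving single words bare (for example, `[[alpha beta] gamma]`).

Overall it is a kind of guard; the modifier is "forest temple mountain quarry brass trap".
Inside "forest temple mountain quarry brass trap": head "trap", modifier "forest temple mountain quarry brass".
Inside "forest temple mountain quarry brass": head "brass" (specifically "temple mountain quarry brass"), modifier "forest".
Inside "temple mountain quarry brass": head "brass" (specifically "mountain quarry brass"), modifier "temple".
Inside "mountain quarry brass": head "brass" (specifically "quarry brass"), modifier "mountain".
Inside "quarry brass": head "brass", modifier "quarry".
Assembled: [[[forest [temple [mountain [quarry brass]]]] trap] guard].

[[[forest [temple [mountain [quarry brass]]]] trap] guard]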